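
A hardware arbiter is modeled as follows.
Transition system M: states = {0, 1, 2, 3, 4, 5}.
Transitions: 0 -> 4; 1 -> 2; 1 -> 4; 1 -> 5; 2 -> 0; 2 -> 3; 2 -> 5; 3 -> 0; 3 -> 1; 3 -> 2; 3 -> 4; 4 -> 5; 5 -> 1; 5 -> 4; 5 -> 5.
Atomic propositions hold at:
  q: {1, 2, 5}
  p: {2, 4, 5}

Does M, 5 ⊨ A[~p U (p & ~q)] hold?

No

Sat(~p) = {0, 1, 3}
Sat(~q) = {0, 3, 4}
Sat(p & ~q) = {4}
A[~p U (p & ~q)]: least fixpoint, start Z0 = Sat((p & ~q)) = {4}, add states in Sat(~p) with every successor in Z. Z1 = {0, 4}; fixed.
Sat(A[~p U (p & ~q)]) = {0, 4}
5 ∉ Sat(A[~p U (p & ~q)]) = {0, 4}, so the formula does not hold at 5.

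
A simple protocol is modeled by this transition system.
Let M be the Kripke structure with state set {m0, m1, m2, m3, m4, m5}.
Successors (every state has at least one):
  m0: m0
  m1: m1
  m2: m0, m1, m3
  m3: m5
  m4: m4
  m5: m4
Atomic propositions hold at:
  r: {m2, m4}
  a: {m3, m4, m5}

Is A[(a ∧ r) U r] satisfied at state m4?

Sat(a ∧ r) = {m4}
A[(a ∧ r) U r]: least fixpoint, start Z0 = Sat(r) = {m2, m4}, add states in Sat(a ∧ r) with every successor in Z. Already a fixed point.
Sat(A[(a ∧ r) U r]) = {m2, m4}
m4 ∈ Sat(A[(a ∧ r) U r]) = {m2, m4}, so the formula holds at m4.

Yes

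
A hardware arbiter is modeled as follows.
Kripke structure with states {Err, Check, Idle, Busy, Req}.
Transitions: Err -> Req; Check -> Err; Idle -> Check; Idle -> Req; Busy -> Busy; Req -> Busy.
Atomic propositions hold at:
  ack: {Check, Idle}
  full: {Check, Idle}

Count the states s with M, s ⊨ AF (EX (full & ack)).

1

Sat(full & ack) = {Check, Idle}
Sat(EX (full & ack)) = {s : some successor in {Check, Idle}} = {Idle}
AF (EX (full & ack)): least fixpoint, start Z0 = {Idle}, add states with every successor in Z. Already a fixed point.
Sat(AF (EX (full & ack))) = {Idle}
|Sat(AF (EX (full & ack)))| = |{Idle}| = 1.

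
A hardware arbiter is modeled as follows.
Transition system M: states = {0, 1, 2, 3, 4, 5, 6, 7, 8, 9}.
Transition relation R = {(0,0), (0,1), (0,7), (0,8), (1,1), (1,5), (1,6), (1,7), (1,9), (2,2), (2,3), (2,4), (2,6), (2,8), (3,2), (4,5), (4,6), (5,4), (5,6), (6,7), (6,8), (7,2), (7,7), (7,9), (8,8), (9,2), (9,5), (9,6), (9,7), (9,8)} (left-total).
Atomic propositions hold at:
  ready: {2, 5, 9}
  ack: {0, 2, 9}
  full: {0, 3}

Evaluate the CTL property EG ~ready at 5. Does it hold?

No

Sat(~ready) = {0, 1, 3, 4, 6, 7, 8}
EG ~ready: greatest fixpoint, start Z0 = {0, 1, 3, 4, 6, 7, 8}, keep only states in Sat with some successor in Z. Z1 = {0, 1, 4, 6, 7, 8}; fixed.
Sat(EG ~ready) = {0, 1, 4, 6, 7, 8}
5 ∉ Sat(EG ~ready) = {0, 1, 4, 6, 7, 8}, so the formula does not hold at 5.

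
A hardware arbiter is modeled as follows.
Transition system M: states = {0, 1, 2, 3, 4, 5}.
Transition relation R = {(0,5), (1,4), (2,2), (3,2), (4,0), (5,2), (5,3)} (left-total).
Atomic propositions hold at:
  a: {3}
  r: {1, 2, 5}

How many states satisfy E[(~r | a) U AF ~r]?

Sat(~r) = {0, 3, 4}
Sat(~r | a) = {0, 3, 4}
AF ~r: least fixpoint, start Z0 = {0, 3, 4}, add states with every successor in Z. Z1 = {0, 1, 3, 4}; fixed.
Sat(AF ~r) = {0, 1, 3, 4}
E[(~r | a) U AF ~r]: least fixpoint, start Z0 = Sat(AF ~r) = {0, 1, 3, 4}, add states in Sat(~r | a) with some successor in Z. Already a fixed point.
Sat(E[(~r | a) U AF ~r]) = {0, 1, 3, 4}
|Sat(E[(~r | a) U AF ~r])| = |{0, 1, 3, 4}| = 4.

4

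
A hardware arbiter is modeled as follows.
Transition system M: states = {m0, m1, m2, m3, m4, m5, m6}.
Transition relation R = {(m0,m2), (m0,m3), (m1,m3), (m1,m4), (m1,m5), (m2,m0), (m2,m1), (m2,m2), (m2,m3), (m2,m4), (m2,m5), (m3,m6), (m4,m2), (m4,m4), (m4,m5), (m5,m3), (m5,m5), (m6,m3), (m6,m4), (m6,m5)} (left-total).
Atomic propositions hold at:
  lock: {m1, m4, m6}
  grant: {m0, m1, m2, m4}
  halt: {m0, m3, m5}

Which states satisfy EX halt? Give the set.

Sat(EX halt) = {s : some successor in {m0, m3, m5}} = {m0, m1, m2, m4, m5, m6}

{m0, m1, m2, m4, m5, m6}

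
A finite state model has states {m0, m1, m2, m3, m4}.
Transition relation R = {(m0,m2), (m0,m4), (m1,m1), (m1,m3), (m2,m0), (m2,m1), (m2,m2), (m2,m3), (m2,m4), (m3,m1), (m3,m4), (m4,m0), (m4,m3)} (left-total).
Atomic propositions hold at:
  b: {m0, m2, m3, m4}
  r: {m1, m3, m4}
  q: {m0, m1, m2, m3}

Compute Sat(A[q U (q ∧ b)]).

{m0, m2, m3}

Sat(q ∧ b) = {m0, m2, m3}
A[q U (q ∧ b)]: least fixpoint, start Z0 = Sat((q ∧ b)) = {m0, m2, m3}, add states in Sat(q) with every successor in Z. Already a fixed point.
Sat(A[q U (q ∧ b)]) = {m0, m2, m3}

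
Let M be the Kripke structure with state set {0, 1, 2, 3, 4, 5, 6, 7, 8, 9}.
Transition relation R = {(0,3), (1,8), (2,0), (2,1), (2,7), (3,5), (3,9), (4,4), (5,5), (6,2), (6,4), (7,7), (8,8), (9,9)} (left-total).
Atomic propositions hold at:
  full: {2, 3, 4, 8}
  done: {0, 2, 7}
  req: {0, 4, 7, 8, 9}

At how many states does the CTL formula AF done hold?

3

AF done: least fixpoint, start Z0 = {0, 2, 7}, add states with every successor in Z. Already a fixed point.
Sat(AF done) = {0, 2, 7}
|Sat(AF done)| = |{0, 2, 7}| = 3.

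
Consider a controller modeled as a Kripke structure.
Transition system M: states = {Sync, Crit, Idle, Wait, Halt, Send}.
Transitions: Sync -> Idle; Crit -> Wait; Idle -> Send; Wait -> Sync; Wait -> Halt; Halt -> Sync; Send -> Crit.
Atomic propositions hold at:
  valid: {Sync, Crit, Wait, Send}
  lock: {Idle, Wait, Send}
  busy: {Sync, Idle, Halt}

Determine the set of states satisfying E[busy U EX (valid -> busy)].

Sat(valid -> busy) = {Sync, Idle, Halt}
Sat(EX (valid -> busy)) = {s : some successor in {Sync, Idle, Halt}} = {Sync, Wait, Halt}
E[busy U EX (valid -> busy)]: least fixpoint, start Z0 = Sat(EX (valid -> busy)) = {Sync, Wait, Halt}, add states in Sat(busy) with some successor in Z. Already a fixed point.
Sat(E[busy U EX (valid -> busy)]) = {Sync, Wait, Halt}

{Sync, Wait, Halt}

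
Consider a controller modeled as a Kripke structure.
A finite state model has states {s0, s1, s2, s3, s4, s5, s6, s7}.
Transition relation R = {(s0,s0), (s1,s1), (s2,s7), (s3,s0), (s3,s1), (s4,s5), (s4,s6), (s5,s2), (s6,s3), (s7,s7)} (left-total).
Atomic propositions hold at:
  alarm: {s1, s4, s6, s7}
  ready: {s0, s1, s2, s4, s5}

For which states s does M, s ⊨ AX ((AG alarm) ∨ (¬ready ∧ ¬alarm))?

{s1, s2, s6, s7}

AG alarm: greatest fixpoint, start Z0 = {s1, s4, s6, s7}, keep only states in Sat with every successor in Z. Z1 = {s1, s7}; fixed.
Sat(AG alarm) = {s1, s7}
Sat(¬ready) = {s3, s6, s7}
Sat(¬alarm) = {s0, s2, s3, s5}
Sat(¬ready ∧ ¬alarm) = {s3}
Sat((AG alarm) ∨ (¬ready ∧ ¬alarm)) = {s1, s3, s7}
Sat(AX ((AG alarm) ∨ (¬ready ∧ ¬alarm))) = {s : every successor in {s1, s3, s7}} = {s1, s2, s6, s7}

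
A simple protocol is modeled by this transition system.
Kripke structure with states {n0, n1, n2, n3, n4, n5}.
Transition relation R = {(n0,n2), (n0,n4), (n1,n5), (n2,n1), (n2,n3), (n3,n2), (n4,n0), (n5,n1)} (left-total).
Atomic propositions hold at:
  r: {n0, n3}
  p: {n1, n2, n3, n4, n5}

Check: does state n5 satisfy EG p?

Yes

EG p: greatest fixpoint, start Z0 = {n1, n2, n3, n4, n5}, keep only states in Sat with some successor in Z. Z1 = {n1, n2, n3, n5}; fixed.
Sat(EG p) = {n1, n2, n3, n5}
n5 ∈ Sat(EG p) = {n1, n2, n3, n5}, so the formula holds at n5.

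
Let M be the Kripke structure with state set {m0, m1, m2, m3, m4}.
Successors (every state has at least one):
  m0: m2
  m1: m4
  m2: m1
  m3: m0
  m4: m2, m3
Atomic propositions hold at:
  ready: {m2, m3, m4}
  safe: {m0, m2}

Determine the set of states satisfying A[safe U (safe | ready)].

Sat(safe | ready) = {m0, m2, m3, m4}
A[safe U (safe | ready)]: least fixpoint, start Z0 = Sat((safe | ready)) = {m0, m2, m3, m4}, add states in Sat(safe) with every successor in Z. Already a fixed point.
Sat(A[safe U (safe | ready)]) = {m0, m2, m3, m4}

{m0, m2, m3, m4}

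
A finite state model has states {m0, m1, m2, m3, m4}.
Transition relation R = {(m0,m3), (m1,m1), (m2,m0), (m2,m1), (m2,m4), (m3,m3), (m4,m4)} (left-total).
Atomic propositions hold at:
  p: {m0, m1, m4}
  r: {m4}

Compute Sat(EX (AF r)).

{m2, m4}

AF r: least fixpoint, start Z0 = {m4}, add states with every successor in Z. Already a fixed point.
Sat(AF r) = {m4}
Sat(EX (AF r)) = {s : some successor in {m4}} = {m2, m4}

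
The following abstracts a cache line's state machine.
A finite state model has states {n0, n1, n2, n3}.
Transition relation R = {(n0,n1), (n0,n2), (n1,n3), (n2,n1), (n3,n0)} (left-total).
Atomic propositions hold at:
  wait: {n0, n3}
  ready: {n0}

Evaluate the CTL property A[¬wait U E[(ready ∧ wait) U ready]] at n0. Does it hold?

Yes

Sat(¬wait) = {n1, n2}
Sat(ready ∧ wait) = {n0}
E[(ready ∧ wait) U ready]: least fixpoint, start Z0 = Sat(ready) = {n0}, add states in Sat(ready ∧ wait) with some successor in Z. Already a fixed point.
Sat(E[(ready ∧ wait) U ready]) = {n0}
A[¬wait U E[(ready ∧ wait) U ready]]: least fixpoint, start Z0 = Sat(E[(ready ∧ wait) U ready]) = {n0}, add states in Sat(¬wait) with every successor in Z. Already a fixed point.
Sat(A[¬wait U E[(ready ∧ wait) U ready]]) = {n0}
n0 ∈ Sat(A[¬wait U E[(ready ∧ wait) U ready]]) = {n0}, so the formula holds at n0.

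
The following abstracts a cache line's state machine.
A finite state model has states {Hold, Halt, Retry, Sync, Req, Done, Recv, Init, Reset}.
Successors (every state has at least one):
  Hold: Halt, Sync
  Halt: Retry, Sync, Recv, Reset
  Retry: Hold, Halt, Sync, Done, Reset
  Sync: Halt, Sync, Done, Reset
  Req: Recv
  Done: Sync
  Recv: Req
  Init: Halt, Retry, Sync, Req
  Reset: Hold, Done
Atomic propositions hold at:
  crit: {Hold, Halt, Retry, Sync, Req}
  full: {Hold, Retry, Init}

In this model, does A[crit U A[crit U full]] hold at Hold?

A[crit U full]: least fixpoint, start Z0 = Sat(full) = {Hold, Retry, Init}, add states in Sat(crit) with every successor in Z. Already a fixed point.
Sat(A[crit U full]) = {Hold, Retry, Init}
A[crit U A[crit U full]]: least fixpoint, start Z0 = Sat(A[crit U full]) = {Hold, Retry, Init}, add states in Sat(crit) with every successor in Z. Already a fixed point.
Sat(A[crit U A[crit U full]]) = {Hold, Retry, Init}
Hold ∈ Sat(A[crit U A[crit U full]]) = {Hold, Retry, Init}, so the formula holds at Hold.

Yes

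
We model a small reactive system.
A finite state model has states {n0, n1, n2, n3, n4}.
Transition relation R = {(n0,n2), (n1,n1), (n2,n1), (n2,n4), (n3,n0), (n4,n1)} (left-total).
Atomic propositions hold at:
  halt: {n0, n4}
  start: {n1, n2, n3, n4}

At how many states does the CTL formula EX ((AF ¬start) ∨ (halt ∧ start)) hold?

2

Sat(¬start) = {n0}
AF ¬start: least fixpoint, start Z0 = {n0}, add states with every successor in Z. Z1 = {n0, n3}; fixed.
Sat(AF ¬start) = {n0, n3}
Sat(halt ∧ start) = {n4}
Sat((AF ¬start) ∨ (halt ∧ start)) = {n0, n3, n4}
Sat(EX ((AF ¬start) ∨ (halt ∧ start))) = {s : some successor in {n0, n3, n4}} = {n2, n3}
|Sat(EX ((AF ¬start) ∨ (halt ∧ start)))| = |{n2, n3}| = 2.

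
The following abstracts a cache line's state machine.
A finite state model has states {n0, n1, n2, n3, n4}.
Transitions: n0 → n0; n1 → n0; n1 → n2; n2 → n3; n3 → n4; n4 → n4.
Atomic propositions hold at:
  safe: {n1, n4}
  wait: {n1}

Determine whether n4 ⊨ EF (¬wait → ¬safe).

No

Sat(¬wait) = {n0, n2, n3, n4}
Sat(¬safe) = {n0, n2, n3}
Sat(¬wait → ¬safe) = {n0, n1, n2, n3}
EF (¬wait → ¬safe): least fixpoint, start Z0 = {n0, n1, n2, n3}, add states with some successor in Z. Already a fixed point.
Sat(EF (¬wait → ¬safe)) = {n0, n1, n2, n3}
n4 ∉ Sat(EF (¬wait → ¬safe)) = {n0, n1, n2, n3}, so the formula does not hold at n4.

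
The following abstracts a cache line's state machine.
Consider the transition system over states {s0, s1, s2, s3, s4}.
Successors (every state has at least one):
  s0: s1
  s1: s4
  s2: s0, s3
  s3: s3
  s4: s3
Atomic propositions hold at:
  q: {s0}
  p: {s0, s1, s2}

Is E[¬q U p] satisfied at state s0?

Sat(¬q) = {s1, s2, s3, s4}
E[¬q U p]: least fixpoint, start Z0 = Sat(p) = {s0, s1, s2}, add states in Sat(¬q) with some successor in Z. Already a fixed point.
Sat(E[¬q U p]) = {s0, s1, s2}
s0 ∈ Sat(E[¬q U p]) = {s0, s1, s2}, so the formula holds at s0.

Yes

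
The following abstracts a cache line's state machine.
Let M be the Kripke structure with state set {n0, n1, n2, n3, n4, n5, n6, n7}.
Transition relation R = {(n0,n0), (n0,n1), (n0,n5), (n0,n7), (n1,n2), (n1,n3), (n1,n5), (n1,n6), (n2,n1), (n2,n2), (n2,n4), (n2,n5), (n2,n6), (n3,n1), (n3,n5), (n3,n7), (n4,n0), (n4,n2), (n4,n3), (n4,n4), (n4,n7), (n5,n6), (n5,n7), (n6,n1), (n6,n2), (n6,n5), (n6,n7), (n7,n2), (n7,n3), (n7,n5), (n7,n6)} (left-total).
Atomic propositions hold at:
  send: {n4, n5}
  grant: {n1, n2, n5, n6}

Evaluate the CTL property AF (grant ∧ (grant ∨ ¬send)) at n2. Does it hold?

Yes

Sat(¬send) = {n0, n1, n2, n3, n6, n7}
Sat(grant ∨ ¬send) = {n0, n1, n2, n3, n5, n6, n7}
Sat(grant ∧ (grant ∨ ¬send)) = {n1, n2, n5, n6}
AF (grant ∧ (grant ∨ ¬send)): least fixpoint, start Z0 = {n1, n2, n5, n6}, add states with every successor in Z. Already a fixed point.
Sat(AF (grant ∧ (grant ∨ ¬send))) = {n1, n2, n5, n6}
n2 ∈ Sat(AF (grant ∧ (grant ∨ ¬send))) = {n1, n2, n5, n6}, so the formula holds at n2.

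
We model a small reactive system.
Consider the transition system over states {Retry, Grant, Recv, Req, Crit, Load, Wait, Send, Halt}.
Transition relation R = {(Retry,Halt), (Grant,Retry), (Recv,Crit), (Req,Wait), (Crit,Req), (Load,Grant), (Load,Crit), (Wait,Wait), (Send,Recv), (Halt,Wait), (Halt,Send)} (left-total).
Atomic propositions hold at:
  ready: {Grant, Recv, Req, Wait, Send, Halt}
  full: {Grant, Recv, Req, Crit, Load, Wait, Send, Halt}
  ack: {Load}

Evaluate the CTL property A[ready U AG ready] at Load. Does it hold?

AG ready: greatest fixpoint, start Z0 = {Grant, Recv, Req, Wait, Send, Halt}, keep only states in Sat with every successor in Z. Z1 = {Req, Wait, Send, Halt}; Z2 = {Req, Wait, Halt}; Z3 = {Req, Wait}; fixed.
Sat(AG ready) = {Req, Wait}
A[ready U AG ready]: least fixpoint, start Z0 = Sat(AG ready) = {Req, Wait}, add states in Sat(ready) with every successor in Z. Already a fixed point.
Sat(A[ready U AG ready]) = {Req, Wait}
Load ∉ Sat(A[ready U AG ready]) = {Req, Wait}, so the formula does not hold at Load.

No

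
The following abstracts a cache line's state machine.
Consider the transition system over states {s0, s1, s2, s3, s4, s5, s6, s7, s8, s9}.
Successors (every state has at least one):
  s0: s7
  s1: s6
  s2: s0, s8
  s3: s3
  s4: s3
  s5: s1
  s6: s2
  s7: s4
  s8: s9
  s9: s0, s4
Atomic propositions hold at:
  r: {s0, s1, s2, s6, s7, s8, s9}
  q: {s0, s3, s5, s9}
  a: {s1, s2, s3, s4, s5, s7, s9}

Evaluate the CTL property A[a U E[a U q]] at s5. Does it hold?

Yes

E[a U q]: least fixpoint, start Z0 = Sat(q) = {s0, s3, s5, s9}, add states in Sat(a) with some successor in Z. Z1 = {s0, s2, s3, s4, s5, s9}; Z2 = {s0, s2, s3, s4, s5, s7, s9}; fixed.
Sat(E[a U q]) = {s0, s2, s3, s4, s5, s7, s9}
A[a U E[a U q]]: least fixpoint, start Z0 = Sat(E[a U q]) = {s0, s2, s3, s4, s5, s7, s9}, add states in Sat(a) with every successor in Z. Already a fixed point.
Sat(A[a U E[a U q]]) = {s0, s2, s3, s4, s5, s7, s9}
s5 ∈ Sat(A[a U E[a U q]]) = {s0, s2, s3, s4, s5, s7, s9}, so the formula holds at s5.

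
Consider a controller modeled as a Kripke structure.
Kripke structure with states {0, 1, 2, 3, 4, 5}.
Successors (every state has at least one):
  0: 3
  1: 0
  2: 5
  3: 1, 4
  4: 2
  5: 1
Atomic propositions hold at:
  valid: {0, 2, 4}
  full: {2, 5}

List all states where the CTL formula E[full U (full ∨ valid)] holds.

Sat(full ∨ valid) = {0, 2, 4, 5}
E[full U (full ∨ valid)]: least fixpoint, start Z0 = Sat((full ∨ valid)) = {0, 2, 4, 5}, add states in Sat(full) with some successor in Z. Already a fixed point.
Sat(E[full U (full ∨ valid)]) = {0, 2, 4, 5}

{0, 2, 4, 5}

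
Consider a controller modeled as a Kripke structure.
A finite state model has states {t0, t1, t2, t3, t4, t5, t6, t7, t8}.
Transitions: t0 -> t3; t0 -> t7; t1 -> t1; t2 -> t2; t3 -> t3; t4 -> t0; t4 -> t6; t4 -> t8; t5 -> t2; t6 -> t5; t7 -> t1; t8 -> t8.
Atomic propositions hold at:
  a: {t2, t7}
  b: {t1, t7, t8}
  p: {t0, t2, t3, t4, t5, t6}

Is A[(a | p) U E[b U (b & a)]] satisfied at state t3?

No

Sat(a | p) = {t0, t2, t3, t4, t5, t6, t7}
Sat(b & a) = {t7}
E[b U (b & a)]: least fixpoint, start Z0 = Sat((b & a)) = {t7}, add states in Sat(b) with some successor in Z. Already a fixed point.
Sat(E[b U (b & a)]) = {t7}
A[(a | p) U E[b U (b & a)]]: least fixpoint, start Z0 = Sat(E[b U (b & a)]) = {t7}, add states in Sat(a | p) with every successor in Z. Already a fixed point.
Sat(A[(a | p) U E[b U (b & a)]]) = {t7}
t3 ∉ Sat(A[(a | p) U E[b U (b & a)]]) = {t7}, so the formula does not hold at t3.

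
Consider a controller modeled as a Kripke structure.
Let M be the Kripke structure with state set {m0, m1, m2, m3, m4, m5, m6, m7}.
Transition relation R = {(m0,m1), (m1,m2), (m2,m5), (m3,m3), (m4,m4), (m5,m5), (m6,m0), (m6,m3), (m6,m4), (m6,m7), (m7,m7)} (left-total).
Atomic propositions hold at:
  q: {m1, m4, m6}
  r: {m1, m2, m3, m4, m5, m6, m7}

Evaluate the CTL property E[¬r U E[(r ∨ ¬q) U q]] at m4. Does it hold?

Yes

Sat(¬r) = {m0}
Sat(¬q) = {m0, m2, m3, m5, m7}
Sat(r ∨ ¬q) = {m0, m1, m2, m3, m4, m5, m6, m7}
E[(r ∨ ¬q) U q]: least fixpoint, start Z0 = Sat(q) = {m1, m4, m6}, add states in Sat(r ∨ ¬q) with some successor in Z. Z1 = {m0, m1, m4, m6}; fixed.
Sat(E[(r ∨ ¬q) U q]) = {m0, m1, m4, m6}
E[¬r U E[(r ∨ ¬q) U q]]: least fixpoint, start Z0 = Sat(E[(r ∨ ¬q) U q]) = {m0, m1, m4, m6}, add states in Sat(¬r) with some successor in Z. Already a fixed point.
Sat(E[¬r U E[(r ∨ ¬q) U q]]) = {m0, m1, m4, m6}
m4 ∈ Sat(E[¬r U E[(r ∨ ¬q) U q]]) = {m0, m1, m4, m6}, so the formula holds at m4.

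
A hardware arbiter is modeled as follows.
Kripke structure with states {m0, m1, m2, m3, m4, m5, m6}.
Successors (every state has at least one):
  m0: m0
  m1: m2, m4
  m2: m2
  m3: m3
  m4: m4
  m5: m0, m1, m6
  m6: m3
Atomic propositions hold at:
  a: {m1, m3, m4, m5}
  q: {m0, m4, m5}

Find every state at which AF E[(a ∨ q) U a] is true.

Sat(a ∨ q) = {m0, m1, m3, m4, m5}
E[(a ∨ q) U a]: least fixpoint, start Z0 = Sat(a) = {m1, m3, m4, m5}, add states in Sat(a ∨ q) with some successor in Z. Already a fixed point.
Sat(E[(a ∨ q) U a]) = {m1, m3, m4, m5}
AF E[(a ∨ q) U a]: least fixpoint, start Z0 = {m1, m3, m4, m5}, add states with every successor in Z. Z1 = {m1, m3, m4, m5, m6}; fixed.
Sat(AF E[(a ∨ q) U a]) = {m1, m3, m4, m5, m6}

{m1, m3, m4, m5, m6}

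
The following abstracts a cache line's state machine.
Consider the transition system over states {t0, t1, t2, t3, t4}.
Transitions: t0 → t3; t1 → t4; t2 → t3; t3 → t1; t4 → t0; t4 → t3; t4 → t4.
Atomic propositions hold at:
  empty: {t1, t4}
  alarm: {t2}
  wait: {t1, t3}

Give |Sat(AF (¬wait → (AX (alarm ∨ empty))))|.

4

Sat(¬wait) = {t0, t2, t4}
Sat(alarm ∨ empty) = {t1, t2, t4}
Sat(AX (alarm ∨ empty)) = {s : every successor in {t1, t2, t4}} = {t1, t3}
Sat(¬wait → (AX (alarm ∨ empty))) = {t1, t3}
AF (¬wait → (AX (alarm ∨ empty))): least fixpoint, start Z0 = {t1, t3}, add states with every successor in Z. Z1 = {t0, t1, t2, t3}; fixed.
Sat(AF (¬wait → (AX (alarm ∨ empty)))) = {t0, t1, t2, t3}
|Sat(AF (¬wait → (AX (alarm ∨ empty))))| = |{t0, t1, t2, t3}| = 4.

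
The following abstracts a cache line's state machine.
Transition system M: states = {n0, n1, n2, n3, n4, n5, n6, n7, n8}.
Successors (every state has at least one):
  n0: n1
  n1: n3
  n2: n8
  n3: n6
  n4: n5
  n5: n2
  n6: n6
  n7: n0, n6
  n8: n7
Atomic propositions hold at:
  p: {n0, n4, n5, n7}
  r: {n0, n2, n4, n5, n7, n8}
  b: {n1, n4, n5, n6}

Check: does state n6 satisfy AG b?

Yes

AG b: greatest fixpoint, start Z0 = {n1, n4, n5, n6}, keep only states in Sat with every successor in Z. Z1 = {n4, n6}; Z2 = {n6}; fixed.
Sat(AG b) = {n6}
n6 ∈ Sat(AG b) = {n6}, so the formula holds at n6.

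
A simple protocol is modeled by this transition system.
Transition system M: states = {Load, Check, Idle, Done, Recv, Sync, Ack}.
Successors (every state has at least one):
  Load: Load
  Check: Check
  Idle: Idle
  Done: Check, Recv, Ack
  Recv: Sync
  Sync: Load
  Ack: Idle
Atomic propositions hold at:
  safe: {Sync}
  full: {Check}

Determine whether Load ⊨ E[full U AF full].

No

AF full: least fixpoint, start Z0 = {Check}, add states with every successor in Z. Already a fixed point.
Sat(AF full) = {Check}
E[full U AF full]: least fixpoint, start Z0 = Sat(AF full) = {Check}, add states in Sat(full) with some successor in Z. Already a fixed point.
Sat(E[full U AF full]) = {Check}
Load ∉ Sat(E[full U AF full]) = {Check}, so the formula does not hold at Load.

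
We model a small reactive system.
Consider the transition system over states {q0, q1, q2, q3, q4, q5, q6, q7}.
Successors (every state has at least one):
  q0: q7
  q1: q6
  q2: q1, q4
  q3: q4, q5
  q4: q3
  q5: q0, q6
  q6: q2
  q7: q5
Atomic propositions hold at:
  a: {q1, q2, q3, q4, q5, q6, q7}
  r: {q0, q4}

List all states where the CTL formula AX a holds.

{q0, q1, q2, q3, q4, q6, q7}

Sat(AX a) = {s : every successor in {q1, q2, q3, q4, q5, q6, q7}} = {q0, q1, q2, q3, q4, q6, q7}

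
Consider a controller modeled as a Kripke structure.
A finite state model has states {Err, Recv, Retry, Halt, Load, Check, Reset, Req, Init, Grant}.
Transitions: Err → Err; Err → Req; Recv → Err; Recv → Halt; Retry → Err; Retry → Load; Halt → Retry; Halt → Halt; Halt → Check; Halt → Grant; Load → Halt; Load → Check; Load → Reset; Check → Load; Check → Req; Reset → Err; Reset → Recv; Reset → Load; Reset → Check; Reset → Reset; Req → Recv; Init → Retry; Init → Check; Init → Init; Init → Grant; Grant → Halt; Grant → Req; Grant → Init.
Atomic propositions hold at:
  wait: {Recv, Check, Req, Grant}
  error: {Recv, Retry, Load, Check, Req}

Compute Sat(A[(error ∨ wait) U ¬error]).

Sat(error ∨ wait) = {Recv, Retry, Load, Check, Req, Grant}
Sat(¬error) = {Err, Halt, Reset, Init, Grant}
A[(error ∨ wait) U ¬error]: least fixpoint, start Z0 = Sat(¬error) = {Err, Halt, Reset, Init, Grant}, add states in Sat(error ∨ wait) with every successor in Z. Z1 = {Err, Recv, Halt, Reset, Init, Grant}; Z2 = {Err, Recv, Halt, Reset, Req, Init, Grant}; fixed.
Sat(A[(error ∨ wait) U ¬error]) = {Err, Recv, Halt, Reset, Req, Init, Grant}

{Err, Recv, Halt, Reset, Req, Init, Grant}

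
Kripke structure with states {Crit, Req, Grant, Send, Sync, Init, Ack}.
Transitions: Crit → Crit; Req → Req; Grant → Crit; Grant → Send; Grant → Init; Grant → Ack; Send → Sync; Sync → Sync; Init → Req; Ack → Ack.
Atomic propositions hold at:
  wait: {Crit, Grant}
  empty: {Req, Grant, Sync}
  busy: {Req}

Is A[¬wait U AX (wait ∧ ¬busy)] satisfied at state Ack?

No

Sat(¬wait) = {Req, Send, Sync, Init, Ack}
Sat(¬busy) = {Crit, Grant, Send, Sync, Init, Ack}
Sat(wait ∧ ¬busy) = {Crit, Grant}
Sat(AX (wait ∧ ¬busy)) = {s : every successor in {Crit, Grant}} = {Crit}
A[¬wait U AX (wait ∧ ¬busy)]: least fixpoint, start Z0 = Sat(AX (wait ∧ ¬busy)) = {Crit}, add states in Sat(¬wait) with every successor in Z. Already a fixed point.
Sat(A[¬wait U AX (wait ∧ ¬busy)]) = {Crit}
Ack ∉ Sat(A[¬wait U AX (wait ∧ ¬busy)]) = {Crit}, so the formula does not hold at Ack.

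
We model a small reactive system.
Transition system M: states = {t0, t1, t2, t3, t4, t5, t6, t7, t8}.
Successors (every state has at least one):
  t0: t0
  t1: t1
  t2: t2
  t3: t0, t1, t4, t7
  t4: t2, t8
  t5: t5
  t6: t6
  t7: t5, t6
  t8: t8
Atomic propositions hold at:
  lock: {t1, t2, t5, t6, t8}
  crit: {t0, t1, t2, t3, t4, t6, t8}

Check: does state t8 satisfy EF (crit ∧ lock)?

Sat(crit ∧ lock) = {t1, t2, t6, t8}
EF (crit ∧ lock): least fixpoint, start Z0 = {t1, t2, t6, t8}, add states with some successor in Z. Z1 = {t1, t2, t3, t4, t6, t7, t8}; fixed.
Sat(EF (crit ∧ lock)) = {t1, t2, t3, t4, t6, t7, t8}
t8 ∈ Sat(EF (crit ∧ lock)) = {t1, t2, t3, t4, t6, t7, t8}, so the formula holds at t8.

Yes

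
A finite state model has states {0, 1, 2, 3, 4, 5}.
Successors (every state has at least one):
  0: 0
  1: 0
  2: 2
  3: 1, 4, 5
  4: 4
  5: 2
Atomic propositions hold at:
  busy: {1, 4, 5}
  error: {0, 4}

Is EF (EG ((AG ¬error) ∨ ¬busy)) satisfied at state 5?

Sat(¬error) = {1, 2, 3, 5}
AG ¬error: greatest fixpoint, start Z0 = {1, 2, 3, 5}, keep only states in Sat with every successor in Z. Z1 = {2, 5}; fixed.
Sat(AG ¬error) = {2, 5}
Sat(¬busy) = {0, 2, 3}
Sat((AG ¬error) ∨ ¬busy) = {0, 2, 3, 5}
EG ((AG ¬error) ∨ ¬busy): greatest fixpoint, start Z0 = {0, 2, 3, 5}, keep only states in Sat with some successor in Z. Already a fixed point.
Sat(EG ((AG ¬error) ∨ ¬busy)) = {0, 2, 3, 5}
EF (EG ((AG ¬error) ∨ ¬busy)): least fixpoint, start Z0 = {0, 2, 3, 5}, add states with some successor in Z. Z1 = {0, 1, 2, 3, 5}; fixed.
Sat(EF (EG ((AG ¬error) ∨ ¬busy))) = {0, 1, 2, 3, 5}
5 ∈ Sat(EF (EG ((AG ¬error) ∨ ¬busy))) = {0, 1, 2, 3, 5}, so the formula holds at 5.

Yes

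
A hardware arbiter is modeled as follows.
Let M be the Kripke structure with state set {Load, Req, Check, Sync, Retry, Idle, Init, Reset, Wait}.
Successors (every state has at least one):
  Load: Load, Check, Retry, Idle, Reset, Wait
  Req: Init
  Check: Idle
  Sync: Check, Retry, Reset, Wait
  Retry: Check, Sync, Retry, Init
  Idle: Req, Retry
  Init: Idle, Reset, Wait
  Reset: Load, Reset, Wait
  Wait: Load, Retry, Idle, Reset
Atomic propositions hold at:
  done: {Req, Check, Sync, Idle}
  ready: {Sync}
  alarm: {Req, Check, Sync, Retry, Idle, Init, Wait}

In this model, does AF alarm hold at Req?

AF alarm: least fixpoint, start Z0 = {Req, Check, Sync, Retry, Idle, Init, Wait}, add states with every successor in Z. Already a fixed point.
Sat(AF alarm) = {Req, Check, Sync, Retry, Idle, Init, Wait}
Req ∈ Sat(AF alarm) = {Req, Check, Sync, Retry, Idle, Init, Wait}, so the formula holds at Req.

Yes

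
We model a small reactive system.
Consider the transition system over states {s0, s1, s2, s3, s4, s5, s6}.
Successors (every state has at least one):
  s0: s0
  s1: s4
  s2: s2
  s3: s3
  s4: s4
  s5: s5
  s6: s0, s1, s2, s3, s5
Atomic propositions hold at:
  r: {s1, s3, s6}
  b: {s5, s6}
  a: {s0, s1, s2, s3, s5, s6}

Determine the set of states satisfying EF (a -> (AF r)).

AF r: least fixpoint, start Z0 = {s1, s3, s6}, add states with every successor in Z. Already a fixed point.
Sat(AF r) = {s1, s3, s6}
Sat(a -> (AF r)) = {s1, s3, s4, s6}
EF (a -> (AF r)): least fixpoint, start Z0 = {s1, s3, s4, s6}, add states with some successor in Z. Already a fixed point.
Sat(EF (a -> (AF r))) = {s1, s3, s4, s6}

{s1, s3, s4, s6}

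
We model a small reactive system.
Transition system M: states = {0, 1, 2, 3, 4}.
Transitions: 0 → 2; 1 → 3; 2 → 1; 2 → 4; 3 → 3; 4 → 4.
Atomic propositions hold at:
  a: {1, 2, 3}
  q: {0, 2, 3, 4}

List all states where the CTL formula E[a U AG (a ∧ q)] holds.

{1, 2, 3}

Sat(a ∧ q) = {2, 3}
AG (a ∧ q): greatest fixpoint, start Z0 = {2, 3}, keep only states in Sat with every successor in Z. Z1 = {3}; fixed.
Sat(AG (a ∧ q)) = {3}
E[a U AG (a ∧ q)]: least fixpoint, start Z0 = Sat(AG (a ∧ q)) = {3}, add states in Sat(a) with some successor in Z. Z1 = {1, 3}; Z2 = {1, 2, 3}; fixed.
Sat(E[a U AG (a ∧ q)]) = {1, 2, 3}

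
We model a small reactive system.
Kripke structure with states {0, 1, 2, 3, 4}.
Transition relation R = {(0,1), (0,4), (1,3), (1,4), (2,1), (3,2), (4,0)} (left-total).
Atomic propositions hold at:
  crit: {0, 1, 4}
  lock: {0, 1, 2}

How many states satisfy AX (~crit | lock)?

Sat(~crit) = {2, 3}
Sat(~crit | lock) = {0, 1, 2, 3}
Sat(AX (~crit | lock)) = {s : every successor in {0, 1, 2, 3}} = {2, 3, 4}
|Sat(AX (~crit | lock))| = |{2, 3, 4}| = 3.

3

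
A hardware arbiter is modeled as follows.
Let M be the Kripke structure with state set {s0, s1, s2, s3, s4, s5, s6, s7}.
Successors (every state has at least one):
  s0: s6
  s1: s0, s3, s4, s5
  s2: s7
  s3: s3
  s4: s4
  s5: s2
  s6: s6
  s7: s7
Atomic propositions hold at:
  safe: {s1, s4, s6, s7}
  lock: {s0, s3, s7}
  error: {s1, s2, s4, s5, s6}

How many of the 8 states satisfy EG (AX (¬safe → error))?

6

Sat(¬safe) = {s0, s2, s3, s5}
Sat(¬safe → error) = {s1, s2, s4, s5, s6, s7}
Sat(AX (¬safe → error)) = {s : every successor in {s1, s2, s4, s5, s6, s7}} = {s0, s2, s4, s5, s6, s7}
EG (AX (¬safe → error)): greatest fixpoint, start Z0 = {s0, s2, s4, s5, s6, s7}, keep only states in Sat with some successor in Z. Already a fixed point.
Sat(EG (AX (¬safe → error))) = {s0, s2, s4, s5, s6, s7}
|Sat(EG (AX (¬safe → error)))| = |{s0, s2, s4, s5, s6, s7}| = 6.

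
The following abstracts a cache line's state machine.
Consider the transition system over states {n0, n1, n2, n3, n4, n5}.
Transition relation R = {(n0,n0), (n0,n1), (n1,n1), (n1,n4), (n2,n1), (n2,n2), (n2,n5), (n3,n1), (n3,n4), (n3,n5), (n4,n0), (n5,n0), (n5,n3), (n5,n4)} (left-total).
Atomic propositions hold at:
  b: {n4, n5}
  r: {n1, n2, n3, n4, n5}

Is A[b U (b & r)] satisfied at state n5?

Yes

Sat(b & r) = {n4, n5}
A[b U (b & r)]: least fixpoint, start Z0 = Sat((b & r)) = {n4, n5}, add states in Sat(b) with every successor in Z. Already a fixed point.
Sat(A[b U (b & r)]) = {n4, n5}
n5 ∈ Sat(A[b U (b & r)]) = {n4, n5}, so the formula holds at n5.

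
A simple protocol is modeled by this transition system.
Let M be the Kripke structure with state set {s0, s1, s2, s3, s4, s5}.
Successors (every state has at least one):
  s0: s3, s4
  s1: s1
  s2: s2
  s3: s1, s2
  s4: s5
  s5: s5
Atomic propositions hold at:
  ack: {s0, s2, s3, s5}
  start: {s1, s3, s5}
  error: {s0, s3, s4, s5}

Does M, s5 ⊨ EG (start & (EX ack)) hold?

Sat(EX ack) = {s : some successor in {s0, s2, s3, s5}} = {s0, s2, s3, s4, s5}
Sat(start & (EX ack)) = {s3, s5}
EG (start & (EX ack)): greatest fixpoint, start Z0 = {s3, s5}, keep only states in Sat with some successor in Z. Z1 = {s5}; fixed.
Sat(EG (start & (EX ack))) = {s5}
s5 ∈ Sat(EG (start & (EX ack))) = {s5}, so the formula holds at s5.

Yes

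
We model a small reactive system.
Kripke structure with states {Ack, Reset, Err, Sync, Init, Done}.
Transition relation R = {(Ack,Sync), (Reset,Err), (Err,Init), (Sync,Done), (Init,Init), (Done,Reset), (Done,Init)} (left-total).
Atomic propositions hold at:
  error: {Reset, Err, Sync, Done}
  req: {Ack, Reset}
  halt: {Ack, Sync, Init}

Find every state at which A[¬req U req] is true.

Sat(¬req) = {Err, Sync, Init, Done}
A[¬req U req]: least fixpoint, start Z0 = Sat(req) = {Ack, Reset}, add states in Sat(¬req) with every successor in Z. Already a fixed point.
Sat(A[¬req U req]) = {Ack, Reset}

{Ack, Reset}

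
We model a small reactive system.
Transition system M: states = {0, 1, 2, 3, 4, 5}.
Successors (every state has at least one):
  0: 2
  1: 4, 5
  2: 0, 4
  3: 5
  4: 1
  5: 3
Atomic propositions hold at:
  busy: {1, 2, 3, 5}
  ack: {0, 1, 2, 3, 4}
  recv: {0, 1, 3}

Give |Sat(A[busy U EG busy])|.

EG busy: greatest fixpoint, start Z0 = {1, 2, 3, 5}, keep only states in Sat with some successor in Z. Z1 = {1, 3, 5}; fixed.
Sat(EG busy) = {1, 3, 5}
A[busy U EG busy]: least fixpoint, start Z0 = Sat(EG busy) = {1, 3, 5}, add states in Sat(busy) with every successor in Z. Already a fixed point.
Sat(A[busy U EG busy]) = {1, 3, 5}
|Sat(A[busy U EG busy])| = |{1, 3, 5}| = 3.

3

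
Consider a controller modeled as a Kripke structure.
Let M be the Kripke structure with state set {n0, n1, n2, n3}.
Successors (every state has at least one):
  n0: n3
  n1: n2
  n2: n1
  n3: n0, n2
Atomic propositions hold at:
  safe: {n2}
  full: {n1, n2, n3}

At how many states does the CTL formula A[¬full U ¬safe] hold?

Sat(¬full) = {n0}
Sat(¬safe) = {n0, n1, n3}
A[¬full U ¬safe]: least fixpoint, start Z0 = Sat(¬safe) = {n0, n1, n3}, add states in Sat(¬full) with every successor in Z. Already a fixed point.
Sat(A[¬full U ¬safe]) = {n0, n1, n3}
|Sat(A[¬full U ¬safe])| = |{n0, n1, n3}| = 3.

3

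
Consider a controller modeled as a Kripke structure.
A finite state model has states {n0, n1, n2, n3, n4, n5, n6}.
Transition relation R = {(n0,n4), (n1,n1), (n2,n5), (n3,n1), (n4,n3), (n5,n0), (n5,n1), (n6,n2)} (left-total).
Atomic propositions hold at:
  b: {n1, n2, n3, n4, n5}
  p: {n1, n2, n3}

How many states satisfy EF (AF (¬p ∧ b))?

Sat(¬p) = {n0, n4, n5, n6}
Sat(¬p ∧ b) = {n4, n5}
AF (¬p ∧ b): least fixpoint, start Z0 = {n4, n5}, add states with every successor in Z. Z1 = {n0, n2, n4, n5}; Z2 = {n0, n2, n4, n5, n6}; fixed.
Sat(AF (¬p ∧ b)) = {n0, n2, n4, n5, n6}
EF (AF (¬p ∧ b)): least fixpoint, start Z0 = {n0, n2, n4, n5, n6}, add states with some successor in Z. Already a fixed point.
Sat(EF (AF (¬p ∧ b))) = {n0, n2, n4, n5, n6}
|Sat(EF (AF (¬p ∧ b)))| = |{n0, n2, n4, n5, n6}| = 5.

5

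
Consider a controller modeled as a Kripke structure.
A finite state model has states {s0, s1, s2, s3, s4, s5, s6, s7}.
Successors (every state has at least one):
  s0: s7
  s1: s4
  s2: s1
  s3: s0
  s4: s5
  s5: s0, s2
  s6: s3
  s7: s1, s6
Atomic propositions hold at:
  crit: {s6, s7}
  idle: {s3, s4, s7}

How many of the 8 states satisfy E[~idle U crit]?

4

Sat(~idle) = {s0, s1, s2, s5, s6}
E[~idle U crit]: least fixpoint, start Z0 = Sat(crit) = {s6, s7}, add states in Sat(~idle) with some successor in Z. Z1 = {s0, s6, s7}; Z2 = {s0, s5, s6, s7}; fixed.
Sat(E[~idle U crit]) = {s0, s5, s6, s7}
|Sat(E[~idle U crit])| = |{s0, s5, s6, s7}| = 4.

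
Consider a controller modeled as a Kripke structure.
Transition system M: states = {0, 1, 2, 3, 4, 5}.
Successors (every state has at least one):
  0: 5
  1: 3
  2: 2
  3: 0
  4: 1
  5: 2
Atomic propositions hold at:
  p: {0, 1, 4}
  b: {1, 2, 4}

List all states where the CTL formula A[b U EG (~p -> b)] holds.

{2}

Sat(~p) = {2, 3, 5}
Sat(~p -> b) = {0, 1, 2, 4}
EG (~p -> b): greatest fixpoint, start Z0 = {0, 1, 2, 4}, keep only states in Sat with some successor in Z. Z1 = {2, 4}; Z2 = {2}; fixed.
Sat(EG (~p -> b)) = {2}
A[b U EG (~p -> b)]: least fixpoint, start Z0 = Sat(EG (~p -> b)) = {2}, add states in Sat(b) with every successor in Z. Already a fixed point.
Sat(A[b U EG (~p -> b)]) = {2}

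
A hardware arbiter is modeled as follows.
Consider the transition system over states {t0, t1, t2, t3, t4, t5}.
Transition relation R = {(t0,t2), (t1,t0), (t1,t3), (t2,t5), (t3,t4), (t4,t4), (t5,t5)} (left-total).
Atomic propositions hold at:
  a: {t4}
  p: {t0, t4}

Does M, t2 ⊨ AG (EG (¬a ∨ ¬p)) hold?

Sat(¬a) = {t0, t1, t2, t3, t5}
Sat(¬p) = {t1, t2, t3, t5}
Sat(¬a ∨ ¬p) = {t0, t1, t2, t3, t5}
EG (¬a ∨ ¬p): greatest fixpoint, start Z0 = {t0, t1, t2, t3, t5}, keep only states in Sat with some successor in Z. Z1 = {t0, t1, t2, t5}; fixed.
Sat(EG (¬a ∨ ¬p)) = {t0, t1, t2, t5}
AG (EG (¬a ∨ ¬p)): greatest fixpoint, start Z0 = {t0, t1, t2, t5}, keep only states in Sat with every successor in Z. Z1 = {t0, t2, t5}; fixed.
Sat(AG (EG (¬a ∨ ¬p))) = {t0, t2, t5}
t2 ∈ Sat(AG (EG (¬a ∨ ¬p))) = {t0, t2, t5}, so the formula holds at t2.

Yes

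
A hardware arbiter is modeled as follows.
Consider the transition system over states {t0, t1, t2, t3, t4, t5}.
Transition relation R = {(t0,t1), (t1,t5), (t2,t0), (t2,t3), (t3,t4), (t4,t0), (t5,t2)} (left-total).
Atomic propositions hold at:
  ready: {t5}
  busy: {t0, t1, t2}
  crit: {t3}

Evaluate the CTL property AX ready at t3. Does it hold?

Sat(AX ready) = {s : every successor in {t5}} = {t1}
t3 ∉ Sat(AX ready) = {t1}, so the formula does not hold at t3.

No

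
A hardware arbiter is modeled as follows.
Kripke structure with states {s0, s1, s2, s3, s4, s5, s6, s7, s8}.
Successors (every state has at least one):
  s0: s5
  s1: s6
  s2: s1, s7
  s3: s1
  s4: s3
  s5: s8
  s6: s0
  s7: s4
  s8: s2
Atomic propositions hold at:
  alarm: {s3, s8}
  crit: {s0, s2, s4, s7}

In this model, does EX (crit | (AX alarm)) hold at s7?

Yes

Sat(AX alarm) = {s : every successor in {s3, s8}} = {s4, s5}
Sat(crit | (AX alarm)) = {s0, s2, s4, s5, s7}
Sat(EX (crit | (AX alarm))) = {s : some successor in {s0, s2, s4, s5, s7}} = {s0, s2, s6, s7, s8}
s7 ∈ Sat(EX (crit | (AX alarm))) = {s0, s2, s6, s7, s8}, so the formula holds at s7.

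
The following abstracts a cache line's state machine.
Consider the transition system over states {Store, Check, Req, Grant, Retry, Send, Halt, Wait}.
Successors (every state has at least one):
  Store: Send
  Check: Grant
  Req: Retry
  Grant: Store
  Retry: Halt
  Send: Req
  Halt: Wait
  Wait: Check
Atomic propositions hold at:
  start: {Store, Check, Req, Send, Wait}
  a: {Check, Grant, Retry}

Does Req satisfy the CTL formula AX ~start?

Sat(~start) = {Grant, Retry, Halt}
Sat(AX ~start) = {s : every successor in {Grant, Retry, Halt}} = {Check, Req, Retry}
Req ∈ Sat(AX ~start) = {Check, Req, Retry}, so the formula holds at Req.

Yes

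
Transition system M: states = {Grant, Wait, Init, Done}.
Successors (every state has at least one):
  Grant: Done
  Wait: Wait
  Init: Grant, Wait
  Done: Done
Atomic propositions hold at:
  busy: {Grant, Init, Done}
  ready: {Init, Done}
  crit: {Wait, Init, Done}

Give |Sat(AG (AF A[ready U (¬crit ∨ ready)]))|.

2

Sat(¬crit) = {Grant}
Sat(¬crit ∨ ready) = {Grant, Init, Done}
A[ready U (¬crit ∨ ready)]: least fixpoint, start Z0 = Sat((¬crit ∨ ready)) = {Grant, Init, Done}, add states in Sat(ready) with every successor in Z. Already a fixed point.
Sat(A[ready U (¬crit ∨ ready)]) = {Grant, Init, Done}
AF A[ready U (¬crit ∨ ready)]: least fixpoint, start Z0 = {Grant, Init, Done}, add states with every successor in Z. Already a fixed point.
Sat(AF A[ready U (¬crit ∨ ready)]) = {Grant, Init, Done}
AG (AF A[ready U (¬crit ∨ ready)]): greatest fixpoint, start Z0 = {Grant, Init, Done}, keep only states in Sat with every successor in Z. Z1 = {Grant, Done}; fixed.
Sat(AG (AF A[ready U (¬crit ∨ ready)])) = {Grant, Done}
|Sat(AG (AF A[ready U (¬crit ∨ ready)]))| = |{Grant, Done}| = 2.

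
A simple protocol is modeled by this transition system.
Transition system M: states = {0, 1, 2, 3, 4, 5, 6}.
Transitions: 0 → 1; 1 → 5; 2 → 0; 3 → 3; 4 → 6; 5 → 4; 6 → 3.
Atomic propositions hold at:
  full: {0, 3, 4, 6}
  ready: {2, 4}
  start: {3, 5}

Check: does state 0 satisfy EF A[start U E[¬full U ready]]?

Sat(¬full) = {1, 2, 5}
E[¬full U ready]: least fixpoint, start Z0 = Sat(ready) = {2, 4}, add states in Sat(¬full) with some successor in Z. Z1 = {2, 4, 5}; Z2 = {1, 2, 4, 5}; fixed.
Sat(E[¬full U ready]) = {1, 2, 4, 5}
A[start U E[¬full U ready]]: least fixpoint, start Z0 = Sat(E[¬full U ready]) = {1, 2, 4, 5}, add states in Sat(start) with every successor in Z. Already a fixed point.
Sat(A[start U E[¬full U ready]]) = {1, 2, 4, 5}
EF A[start U E[¬full U ready]]: least fixpoint, start Z0 = {1, 2, 4, 5}, add states with some successor in Z. Z1 = {0, 1, 2, 4, 5}; fixed.
Sat(EF A[start U E[¬full U ready]]) = {0, 1, 2, 4, 5}
0 ∈ Sat(EF A[start U E[¬full U ready]]) = {0, 1, 2, 4, 5}, so the formula holds at 0.

Yes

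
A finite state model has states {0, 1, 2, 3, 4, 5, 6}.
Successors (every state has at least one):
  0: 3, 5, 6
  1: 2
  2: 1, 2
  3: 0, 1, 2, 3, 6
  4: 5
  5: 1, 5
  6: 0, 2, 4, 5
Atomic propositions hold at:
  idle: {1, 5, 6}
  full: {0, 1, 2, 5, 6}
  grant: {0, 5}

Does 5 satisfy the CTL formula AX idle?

Yes

Sat(AX idle) = {s : every successor in {1, 5, 6}} = {4, 5}
5 ∈ Sat(AX idle) = {4, 5}, so the formula holds at 5.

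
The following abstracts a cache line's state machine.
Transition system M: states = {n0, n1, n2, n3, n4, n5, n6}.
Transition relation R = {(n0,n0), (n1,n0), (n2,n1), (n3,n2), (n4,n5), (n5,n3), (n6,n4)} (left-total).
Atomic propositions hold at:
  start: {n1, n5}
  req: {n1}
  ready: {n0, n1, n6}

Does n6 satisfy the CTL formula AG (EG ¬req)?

No

Sat(¬req) = {n0, n2, n3, n4, n5, n6}
EG ¬req: greatest fixpoint, start Z0 = {n0, n2, n3, n4, n5, n6}, keep only states in Sat with some successor in Z. Z1 = {n0, n3, n4, n5, n6}; Z2 = {n0, n4, n5, n6}; Z3 = {n0, n4, n6}; Z4 = {n0, n6}; Z5 = {n0}; fixed.
Sat(EG ¬req) = {n0}
AG (EG ¬req): greatest fixpoint, start Z0 = {n0}, keep only states in Sat with every successor in Z. Already a fixed point.
Sat(AG (EG ¬req)) = {n0}
n6 ∉ Sat(AG (EG ¬req)) = {n0}, so the formula does not hold at n6.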